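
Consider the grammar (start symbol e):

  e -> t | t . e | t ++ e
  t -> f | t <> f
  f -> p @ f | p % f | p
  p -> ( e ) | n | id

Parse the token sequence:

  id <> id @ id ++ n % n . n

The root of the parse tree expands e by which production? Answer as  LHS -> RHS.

e -> t ++ e

[e [t [t [f [p id]]] <> [f [p id] @ [f [p id]]]] ++ [e [t [f [p n] % [f [p n]]]] . [e [t [f [p n]]]]]]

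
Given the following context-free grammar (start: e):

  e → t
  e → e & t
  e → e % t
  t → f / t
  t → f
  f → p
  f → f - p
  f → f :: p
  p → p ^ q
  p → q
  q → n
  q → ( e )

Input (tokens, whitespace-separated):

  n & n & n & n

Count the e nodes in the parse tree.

4

[e [e [e [e [t [f [p [q n]]]]] & [t [f [p [q n]]]]] & [t [f [p [q n]]]]] & [t [f [p [q n]]]]]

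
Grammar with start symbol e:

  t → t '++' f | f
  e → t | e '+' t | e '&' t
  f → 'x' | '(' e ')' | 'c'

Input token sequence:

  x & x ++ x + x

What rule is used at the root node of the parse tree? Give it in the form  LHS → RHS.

e → e '+' t

[e [e [e [t [f x]]] & [t [t [f x]] ++ [f x]]] + [t [f x]]]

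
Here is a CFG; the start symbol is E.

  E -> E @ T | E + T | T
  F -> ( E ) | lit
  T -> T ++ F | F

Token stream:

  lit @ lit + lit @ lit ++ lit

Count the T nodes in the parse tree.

[E [E [E [E [T [F lit]]] @ [T [F lit]]] + [T [F lit]]] @ [T [T [F lit]] ++ [F lit]]]

5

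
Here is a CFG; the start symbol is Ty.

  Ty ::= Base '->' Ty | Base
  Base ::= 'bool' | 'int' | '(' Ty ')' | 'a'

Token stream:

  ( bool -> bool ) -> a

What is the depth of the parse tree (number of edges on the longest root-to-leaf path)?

[Ty [Base ( [Ty [Base bool] -> [Ty [Base bool]]] )] -> [Ty [Base a]]]

5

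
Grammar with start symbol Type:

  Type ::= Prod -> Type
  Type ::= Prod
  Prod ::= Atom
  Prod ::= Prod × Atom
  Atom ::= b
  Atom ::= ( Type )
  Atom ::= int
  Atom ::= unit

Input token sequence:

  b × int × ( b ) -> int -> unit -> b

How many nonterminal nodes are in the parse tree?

19

[Type [Prod [Prod [Prod [Atom b]] × [Atom int]] × [Atom ( [Type [Prod [Atom b]]] )]] -> [Type [Prod [Atom int]] -> [Type [Prod [Atom unit]] -> [Type [Prod [Atom b]]]]]]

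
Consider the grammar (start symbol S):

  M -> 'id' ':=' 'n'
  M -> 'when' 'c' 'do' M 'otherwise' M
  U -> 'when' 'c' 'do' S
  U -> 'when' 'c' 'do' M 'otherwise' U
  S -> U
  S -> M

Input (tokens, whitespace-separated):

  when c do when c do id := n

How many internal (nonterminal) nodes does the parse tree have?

[S [U when c do [S [U when c do [S [M id := n]]]]]]

6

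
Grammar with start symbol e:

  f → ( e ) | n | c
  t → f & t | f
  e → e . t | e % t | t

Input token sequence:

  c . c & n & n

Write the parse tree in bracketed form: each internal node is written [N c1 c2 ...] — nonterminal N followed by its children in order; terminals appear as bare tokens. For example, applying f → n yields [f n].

e
e . t
t . t
f . t
c . t
c . f & t
c . c & t
c . c & f & t
c . c & n & t
c . c & n & f
c . c & n & n

[e [e [t [f c]]] . [t [f c] & [t [f n] & [t [f n]]]]]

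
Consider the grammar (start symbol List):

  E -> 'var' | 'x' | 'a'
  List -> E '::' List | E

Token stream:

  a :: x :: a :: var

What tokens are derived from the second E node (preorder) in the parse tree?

[List [E a] :: [List [E x] :: [List [E a] :: [List [E var]]]]]

x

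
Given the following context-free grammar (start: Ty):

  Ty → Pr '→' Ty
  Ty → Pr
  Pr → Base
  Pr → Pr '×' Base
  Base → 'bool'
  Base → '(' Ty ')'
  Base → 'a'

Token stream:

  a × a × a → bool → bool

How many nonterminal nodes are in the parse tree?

[Ty [Pr [Pr [Pr [Base a]] × [Base a]] × [Base a]] → [Ty [Pr [Base bool]] → [Ty [Pr [Base bool]]]]]

13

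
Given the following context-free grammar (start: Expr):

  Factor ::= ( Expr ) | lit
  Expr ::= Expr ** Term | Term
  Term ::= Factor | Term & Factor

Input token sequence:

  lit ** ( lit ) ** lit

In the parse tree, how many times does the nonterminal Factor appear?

4

[Expr [Expr [Expr [Term [Factor lit]]] ** [Term [Factor ( [Expr [Term [Factor lit]]] )]]] ** [Term [Factor lit]]]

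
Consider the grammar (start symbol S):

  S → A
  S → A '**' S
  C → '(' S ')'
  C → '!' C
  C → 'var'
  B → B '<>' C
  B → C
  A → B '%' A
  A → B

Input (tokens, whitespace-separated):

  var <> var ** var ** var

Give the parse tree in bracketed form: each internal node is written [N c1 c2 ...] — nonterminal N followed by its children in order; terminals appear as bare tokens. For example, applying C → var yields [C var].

S
A ** S
B ** S
B <> C ** S
C <> C ** S
var <> C ** S
var <> var ** S
var <> var ** A ** S
var <> var ** B ** S
var <> var ** C ** S
var <> var ** var ** S
var <> var ** var ** A
var <> var ** var ** B
var <> var ** var ** C
var <> var ** var ** var

[S [A [B [B [C var]] <> [C var]]] ** [S [A [B [C var]]] ** [S [A [B [C var]]]]]]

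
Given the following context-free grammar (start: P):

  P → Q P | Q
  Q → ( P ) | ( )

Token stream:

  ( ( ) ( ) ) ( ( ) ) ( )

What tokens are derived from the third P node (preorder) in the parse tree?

( )

[P [Q ( [P [Q ( )] [P [Q ( )]]] )] [P [Q ( [P [Q ( )]] )] [P [Q ( )]]]]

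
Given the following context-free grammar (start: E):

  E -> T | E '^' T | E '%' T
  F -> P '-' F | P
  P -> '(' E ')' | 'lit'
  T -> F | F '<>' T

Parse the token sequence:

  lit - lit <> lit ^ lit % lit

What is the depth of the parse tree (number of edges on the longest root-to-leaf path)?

7

[E [E [E [T [F [P lit] - [F [P lit]]] <> [T [F [P lit]]]]] ^ [T [F [P lit]]]] % [T [F [P lit]]]]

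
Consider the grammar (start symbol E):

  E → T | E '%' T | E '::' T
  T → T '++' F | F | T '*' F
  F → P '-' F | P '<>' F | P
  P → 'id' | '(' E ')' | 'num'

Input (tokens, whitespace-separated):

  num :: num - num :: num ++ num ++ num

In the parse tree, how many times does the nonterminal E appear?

3

[E [E [E [T [F [P num]]]] :: [T [F [P num] - [F [P num]]]]] :: [T [T [T [F [P num]]] ++ [F [P num]]] ++ [F [P num]]]]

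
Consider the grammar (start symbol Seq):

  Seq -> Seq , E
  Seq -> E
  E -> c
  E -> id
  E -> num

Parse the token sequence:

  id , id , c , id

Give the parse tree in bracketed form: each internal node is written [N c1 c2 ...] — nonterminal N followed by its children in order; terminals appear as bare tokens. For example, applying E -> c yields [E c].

[Seq [Seq [Seq [Seq [E id]] , [E id]] , [E c]] , [E id]]

Seq
Seq , E
Seq , E , E
Seq , E , E , E
E , E , E , E
id , E , E , E
id , id , E , E
id , id , c , E
id , id , c , id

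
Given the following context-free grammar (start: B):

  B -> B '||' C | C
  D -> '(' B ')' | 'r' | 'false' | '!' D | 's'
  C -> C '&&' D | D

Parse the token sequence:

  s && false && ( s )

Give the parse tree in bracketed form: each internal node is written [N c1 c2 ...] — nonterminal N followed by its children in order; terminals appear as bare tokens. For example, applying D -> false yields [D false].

[B [C [C [C [D s]] && [D false]] && [D ( [B [C [D s]]] )]]]

B
C
C && D
C && D && D
D && D && D
s && D && D
s && false && D
s && false && ( B )
s && false && ( C )
s && false && ( D )
s && false && ( s )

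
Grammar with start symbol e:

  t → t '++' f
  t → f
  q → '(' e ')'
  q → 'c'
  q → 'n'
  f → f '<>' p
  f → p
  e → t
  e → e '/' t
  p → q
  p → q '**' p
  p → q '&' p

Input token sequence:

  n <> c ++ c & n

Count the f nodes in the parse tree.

[e [t [t [f [f [p [q n]]] <> [p [q c]]]] ++ [f [p [q c] & [p [q n]]]]]]

3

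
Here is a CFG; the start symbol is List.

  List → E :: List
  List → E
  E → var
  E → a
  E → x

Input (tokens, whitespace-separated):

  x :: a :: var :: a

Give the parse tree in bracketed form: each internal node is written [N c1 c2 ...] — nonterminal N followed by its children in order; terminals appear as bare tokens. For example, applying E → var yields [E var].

[List [E x] :: [List [E a] :: [List [E var] :: [List [E a]]]]]

List
E :: List
x :: List
x :: E :: List
x :: a :: List
x :: a :: E :: List
x :: a :: var :: List
x :: a :: var :: E
x :: a :: var :: a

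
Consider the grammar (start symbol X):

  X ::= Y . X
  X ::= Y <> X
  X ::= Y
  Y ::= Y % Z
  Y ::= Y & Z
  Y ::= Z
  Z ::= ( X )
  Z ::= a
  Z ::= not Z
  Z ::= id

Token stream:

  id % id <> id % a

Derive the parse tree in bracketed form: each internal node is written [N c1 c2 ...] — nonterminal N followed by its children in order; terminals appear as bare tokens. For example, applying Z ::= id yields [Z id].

X
Y <> X
Y % Z <> X
Z % Z <> X
id % Z <> X
id % id <> X
id % id <> Y
id % id <> Y % Z
id % id <> Z % Z
id % id <> id % Z
id % id <> id % a

[X [Y [Y [Z id]] % [Z id]] <> [X [Y [Y [Z id]] % [Z a]]]]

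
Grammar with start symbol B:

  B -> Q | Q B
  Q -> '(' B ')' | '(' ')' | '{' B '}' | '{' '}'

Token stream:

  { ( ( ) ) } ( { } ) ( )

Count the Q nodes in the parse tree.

[B [Q { [B [Q ( [B [Q ( )]] )]] }] [B [Q ( [B [Q { }]] )] [B [Q ( )]]]]

6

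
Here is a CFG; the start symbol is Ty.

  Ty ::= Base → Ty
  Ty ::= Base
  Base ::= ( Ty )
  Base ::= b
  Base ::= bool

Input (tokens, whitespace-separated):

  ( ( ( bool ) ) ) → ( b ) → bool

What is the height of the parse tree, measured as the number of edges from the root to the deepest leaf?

8

[Ty [Base ( [Ty [Base ( [Ty [Base ( [Ty [Base bool]] )]] )]] )] → [Ty [Base ( [Ty [Base b]] )] → [Ty [Base bool]]]]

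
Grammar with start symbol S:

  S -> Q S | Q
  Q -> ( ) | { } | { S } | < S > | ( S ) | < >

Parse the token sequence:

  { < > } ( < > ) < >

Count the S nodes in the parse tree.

5

[S [Q { [S [Q < >]] }] [S [Q ( [S [Q < >]] )] [S [Q < >]]]]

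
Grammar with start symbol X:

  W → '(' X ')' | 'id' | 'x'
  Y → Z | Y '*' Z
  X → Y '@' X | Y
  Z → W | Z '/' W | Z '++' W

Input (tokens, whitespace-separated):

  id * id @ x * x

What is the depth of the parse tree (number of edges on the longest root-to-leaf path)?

[X [Y [Y [Z [W id]]] * [Z [W id]]] @ [X [Y [Y [Z [W x]]] * [Z [W x]]]]]

6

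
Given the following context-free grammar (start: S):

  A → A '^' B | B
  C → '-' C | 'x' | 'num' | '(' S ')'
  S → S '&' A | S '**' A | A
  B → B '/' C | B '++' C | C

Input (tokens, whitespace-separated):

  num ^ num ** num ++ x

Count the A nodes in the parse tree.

3

[S [S [A [A [B [C num]]] ^ [B [C num]]]] ** [A [B [B [C num]] ++ [C x]]]]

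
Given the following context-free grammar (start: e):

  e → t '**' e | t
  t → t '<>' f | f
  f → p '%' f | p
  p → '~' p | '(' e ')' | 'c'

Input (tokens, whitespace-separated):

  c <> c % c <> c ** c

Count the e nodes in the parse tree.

2

[e [t [t [t [f [p c]]] <> [f [p c] % [f [p c]]]] <> [f [p c]]] ** [e [t [f [p c]]]]]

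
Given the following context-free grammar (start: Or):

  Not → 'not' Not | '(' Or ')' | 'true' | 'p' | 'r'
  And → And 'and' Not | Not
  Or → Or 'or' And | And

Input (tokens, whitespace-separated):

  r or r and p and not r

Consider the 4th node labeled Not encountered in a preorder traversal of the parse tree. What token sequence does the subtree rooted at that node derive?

[Or [Or [And [Not r]]] or [And [And [And [Not r]] and [Not p]] and [Not not [Not r]]]]

not r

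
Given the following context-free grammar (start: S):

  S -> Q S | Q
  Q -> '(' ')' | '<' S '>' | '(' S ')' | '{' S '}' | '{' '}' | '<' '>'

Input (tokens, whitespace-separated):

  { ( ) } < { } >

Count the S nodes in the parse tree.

[S [Q { [S [Q ( )]] }] [S [Q < [S [Q { }]] >]]]

4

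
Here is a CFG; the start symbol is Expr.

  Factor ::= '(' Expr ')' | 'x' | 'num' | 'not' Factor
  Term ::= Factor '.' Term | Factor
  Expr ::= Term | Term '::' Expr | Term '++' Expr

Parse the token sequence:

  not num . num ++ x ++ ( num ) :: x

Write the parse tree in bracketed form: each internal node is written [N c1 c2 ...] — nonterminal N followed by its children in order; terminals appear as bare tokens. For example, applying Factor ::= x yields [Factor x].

Expr
Term ++ Expr
Factor . Term ++ Expr
not Factor . Term ++ Expr
not num . Term ++ Expr
not num . Factor ++ Expr
not num . num ++ Expr
not num . num ++ Term ++ Expr
not num . num ++ Factor ++ Expr
not num . num ++ x ++ Expr
not num . num ++ x ++ Term :: Expr
not num . num ++ x ++ Factor :: Expr
not num . num ++ x ++ ( Expr ) :: Expr
not num . num ++ x ++ ( Term ) :: Expr
not num . num ++ x ++ ( Factor ) :: Expr
not num . num ++ x ++ ( num ) :: Expr
not num . num ++ x ++ ( num ) :: Term
not num . num ++ x ++ ( num ) :: Factor
not num . num ++ x ++ ( num ) :: x

[Expr [Term [Factor not [Factor num]] . [Term [Factor num]]] ++ [Expr [Term [Factor x]] ++ [Expr [Term [Factor ( [Expr [Term [Factor num]]] )]] :: [Expr [Term [Factor x]]]]]]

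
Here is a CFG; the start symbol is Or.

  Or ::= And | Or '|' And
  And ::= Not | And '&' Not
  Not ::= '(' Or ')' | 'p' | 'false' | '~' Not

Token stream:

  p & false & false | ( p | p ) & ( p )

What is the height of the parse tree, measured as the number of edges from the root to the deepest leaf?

8

[Or [Or [And [And [And [Not p]] & [Not false]] & [Not false]]] | [And [And [Not ( [Or [Or [And [Not p]]] | [And [Not p]]] )]] & [Not ( [Or [And [Not p]]] )]]]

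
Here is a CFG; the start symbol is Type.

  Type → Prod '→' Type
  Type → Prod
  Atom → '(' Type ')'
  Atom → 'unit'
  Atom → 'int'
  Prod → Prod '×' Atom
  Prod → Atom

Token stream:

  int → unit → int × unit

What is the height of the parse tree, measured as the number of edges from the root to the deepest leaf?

6

[Type [Prod [Atom int]] → [Type [Prod [Atom unit]] → [Type [Prod [Prod [Atom int]] × [Atom unit]]]]]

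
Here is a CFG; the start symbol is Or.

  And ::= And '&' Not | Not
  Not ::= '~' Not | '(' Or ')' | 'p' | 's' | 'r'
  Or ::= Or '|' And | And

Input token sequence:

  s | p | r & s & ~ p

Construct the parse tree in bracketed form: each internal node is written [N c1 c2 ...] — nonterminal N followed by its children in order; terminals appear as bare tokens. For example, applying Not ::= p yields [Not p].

[Or [Or [Or [And [Not s]]] | [And [Not p]]] | [And [And [And [Not r]] & [Not s]] & [Not ~ [Not p]]]]

Or
Or | And
Or | And | And
And | And | And
Not | And | And
s | And | And
s | Not | And
s | p | And
s | p | And & Not
s | p | And & Not & Not
s | p | Not & Not & Not
s | p | r & Not & Not
s | p | r & s & Not
s | p | r & s & ~ Not
s | p | r & s & ~ p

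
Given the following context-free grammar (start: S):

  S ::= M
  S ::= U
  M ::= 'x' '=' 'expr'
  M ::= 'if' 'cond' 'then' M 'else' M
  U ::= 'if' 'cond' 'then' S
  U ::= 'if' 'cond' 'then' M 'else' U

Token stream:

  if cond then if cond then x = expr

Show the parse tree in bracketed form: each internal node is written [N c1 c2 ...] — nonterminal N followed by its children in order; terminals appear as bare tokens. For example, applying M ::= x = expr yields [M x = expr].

S
U
if cond then S
if cond then U
if cond then if cond then S
if cond then if cond then M
if cond then if cond then x = expr

[S [U if cond then [S [U if cond then [S [M x = expr]]]]]]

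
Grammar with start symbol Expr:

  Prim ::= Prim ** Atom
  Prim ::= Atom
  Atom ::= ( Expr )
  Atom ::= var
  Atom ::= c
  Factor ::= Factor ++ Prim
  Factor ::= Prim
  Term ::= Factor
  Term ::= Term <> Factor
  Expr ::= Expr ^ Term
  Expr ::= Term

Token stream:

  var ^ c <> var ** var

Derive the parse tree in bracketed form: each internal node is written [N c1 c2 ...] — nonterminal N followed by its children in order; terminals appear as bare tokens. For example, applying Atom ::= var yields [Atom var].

[Expr [Expr [Term [Factor [Prim [Atom var]]]]] ^ [Term [Term [Factor [Prim [Atom c]]]] <> [Factor [Prim [Prim [Atom var]] ** [Atom var]]]]]

Expr
Expr ^ Term
Term ^ Term
Factor ^ Term
Prim ^ Term
Atom ^ Term
var ^ Term
var ^ Term <> Factor
var ^ Factor <> Factor
var ^ Prim <> Factor
var ^ Atom <> Factor
var ^ c <> Factor
var ^ c <> Prim
var ^ c <> Prim ** Atom
var ^ c <> Atom ** Atom
var ^ c <> var ** Atom
var ^ c <> var ** var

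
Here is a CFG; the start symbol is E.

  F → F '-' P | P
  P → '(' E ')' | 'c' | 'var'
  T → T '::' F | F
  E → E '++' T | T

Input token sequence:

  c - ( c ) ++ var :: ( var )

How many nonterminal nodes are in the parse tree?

21

[E [E [T [F [F [P c]] - [P ( [E [T [F [P c]]]] )]]]] ++ [T [T [F [P var]]] :: [F [P ( [E [T [F [P var]]]] )]]]]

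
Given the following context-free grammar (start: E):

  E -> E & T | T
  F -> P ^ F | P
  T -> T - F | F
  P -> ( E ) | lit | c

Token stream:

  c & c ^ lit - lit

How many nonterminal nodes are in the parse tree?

[E [E [T [F [P c]]]] & [T [T [F [P c] ^ [F [P lit]]]] - [F [P lit]]]]

13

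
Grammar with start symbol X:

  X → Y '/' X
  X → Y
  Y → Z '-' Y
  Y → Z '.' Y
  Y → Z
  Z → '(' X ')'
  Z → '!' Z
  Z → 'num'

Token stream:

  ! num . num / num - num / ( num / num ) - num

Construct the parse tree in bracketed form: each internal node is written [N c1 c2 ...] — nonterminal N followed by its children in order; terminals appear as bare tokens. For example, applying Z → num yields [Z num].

X
Y / X
Z . Y / X
! Z . Y / X
! num . Y / X
! num . Z / X
! num . num / X
! num . num / Y / X
! num . num / Z - Y / X
! num . num / num - Y / X
! num . num / num - Z / X
! num . num / num - num / X
! num . num / num - num / Y
! num . num / num - num / Z - Y
! num . num / num - num / ( X ) - Y
! num . num / num - num / ( Y / X ) - Y
! num . num / num - num / ( Z / X ) - Y
! num . num / num - num / ( num / X ) - Y
! num . num / num - num / ( num / Y ) - Y
! num . num / num - num / ( num / Z ) - Y
! num . num / num - num / ( num / num ) - Y
! num . num / num - num / ( num / num ) - Z
! num . num / num - num / ( num / num ) - num

[X [Y [Z ! [Z num]] . [Y [Z num]]] / [X [Y [Z num] - [Y [Z num]]] / [X [Y [Z ( [X [Y [Z num]] / [X [Y [Z num]]]] )] - [Y [Z num]]]]]]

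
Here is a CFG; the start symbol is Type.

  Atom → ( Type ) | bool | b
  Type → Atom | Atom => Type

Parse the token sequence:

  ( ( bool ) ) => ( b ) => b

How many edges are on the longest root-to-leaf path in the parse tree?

[Type [Atom ( [Type [Atom ( [Type [Atom bool]] )]] )] => [Type [Atom ( [Type [Atom b]] )] => [Type [Atom b]]]]

6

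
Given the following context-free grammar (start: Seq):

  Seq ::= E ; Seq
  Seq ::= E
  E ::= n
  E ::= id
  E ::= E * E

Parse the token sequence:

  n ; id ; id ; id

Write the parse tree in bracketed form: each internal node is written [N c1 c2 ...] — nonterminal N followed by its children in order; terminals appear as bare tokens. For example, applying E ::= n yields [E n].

Seq
E ; Seq
n ; Seq
n ; E ; Seq
n ; id ; Seq
n ; id ; E ; Seq
n ; id ; id ; Seq
n ; id ; id ; E
n ; id ; id ; id

[Seq [E n] ; [Seq [E id] ; [Seq [E id] ; [Seq [E id]]]]]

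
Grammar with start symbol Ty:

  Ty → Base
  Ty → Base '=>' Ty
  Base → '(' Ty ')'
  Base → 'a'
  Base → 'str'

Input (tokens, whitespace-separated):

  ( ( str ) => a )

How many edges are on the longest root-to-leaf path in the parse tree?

[Ty [Base ( [Ty [Base ( [Ty [Base str]] )] => [Ty [Base a]]] )]]

6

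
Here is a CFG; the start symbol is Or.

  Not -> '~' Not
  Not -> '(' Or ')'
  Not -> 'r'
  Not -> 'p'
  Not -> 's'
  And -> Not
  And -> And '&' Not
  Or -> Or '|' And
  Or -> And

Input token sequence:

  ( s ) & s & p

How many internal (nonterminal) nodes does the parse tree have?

10

[Or [And [And [And [Not ( [Or [And [Not s]]] )]] & [Not s]] & [Not p]]]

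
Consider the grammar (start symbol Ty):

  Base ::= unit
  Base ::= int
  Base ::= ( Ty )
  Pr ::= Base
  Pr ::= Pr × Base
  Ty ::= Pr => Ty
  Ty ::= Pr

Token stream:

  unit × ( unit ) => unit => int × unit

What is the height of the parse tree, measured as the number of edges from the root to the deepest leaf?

[Ty [Pr [Pr [Base unit]] × [Base ( [Ty [Pr [Base unit]]] )]] => [Ty [Pr [Base unit]] => [Ty [Pr [Pr [Base int]] × [Base unit]]]]]

6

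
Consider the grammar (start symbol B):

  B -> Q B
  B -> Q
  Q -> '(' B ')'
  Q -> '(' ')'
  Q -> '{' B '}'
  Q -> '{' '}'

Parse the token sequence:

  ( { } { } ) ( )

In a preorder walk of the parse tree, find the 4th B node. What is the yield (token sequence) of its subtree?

[B [Q ( [B [Q { }] [B [Q { }]]] )] [B [Q ( )]]]

( )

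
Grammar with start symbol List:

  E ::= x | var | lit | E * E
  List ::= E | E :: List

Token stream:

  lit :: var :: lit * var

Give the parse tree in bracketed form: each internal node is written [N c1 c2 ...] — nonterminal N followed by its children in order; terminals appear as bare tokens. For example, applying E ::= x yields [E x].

[List [E lit] :: [List [E var] :: [List [E [E lit] * [E var]]]]]

List
E :: List
lit :: List
lit :: E :: List
lit :: var :: List
lit :: var :: E
lit :: var :: E * E
lit :: var :: lit * E
lit :: var :: lit * var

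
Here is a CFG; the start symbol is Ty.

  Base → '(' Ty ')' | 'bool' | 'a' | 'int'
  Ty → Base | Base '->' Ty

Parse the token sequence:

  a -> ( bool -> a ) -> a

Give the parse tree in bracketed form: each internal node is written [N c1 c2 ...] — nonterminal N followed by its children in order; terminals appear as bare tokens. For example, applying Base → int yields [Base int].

Ty
Base -> Ty
a -> Ty
a -> Base -> Ty
a -> ( Ty ) -> Ty
a -> ( Base -> Ty ) -> Ty
a -> ( bool -> Ty ) -> Ty
a -> ( bool -> Base ) -> Ty
a -> ( bool -> a ) -> Ty
a -> ( bool -> a ) -> Base
a -> ( bool -> a ) -> a

[Ty [Base a] -> [Ty [Base ( [Ty [Base bool] -> [Ty [Base a]]] )] -> [Ty [Base a]]]]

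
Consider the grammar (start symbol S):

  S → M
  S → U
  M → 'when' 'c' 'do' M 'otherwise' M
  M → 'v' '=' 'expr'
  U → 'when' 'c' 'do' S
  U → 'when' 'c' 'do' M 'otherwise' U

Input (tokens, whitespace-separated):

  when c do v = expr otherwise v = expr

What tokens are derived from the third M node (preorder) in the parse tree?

[S [M when c do [M v = expr] otherwise [M v = expr]]]

v = expr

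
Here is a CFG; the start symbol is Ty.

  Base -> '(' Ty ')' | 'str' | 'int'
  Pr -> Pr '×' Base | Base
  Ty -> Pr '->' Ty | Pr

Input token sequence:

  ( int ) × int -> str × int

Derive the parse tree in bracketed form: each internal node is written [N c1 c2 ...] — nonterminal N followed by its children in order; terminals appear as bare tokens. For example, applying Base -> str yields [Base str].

Ty
Pr -> Ty
Pr × Base -> Ty
Base × Base -> Ty
( Ty ) × Base -> Ty
( Pr ) × Base -> Ty
( Base ) × Base -> Ty
( int ) × Base -> Ty
( int ) × int -> Ty
( int ) × int -> Pr
( int ) × int -> Pr × Base
( int ) × int -> Base × Base
( int ) × int -> str × Base
( int ) × int -> str × int

[Ty [Pr [Pr [Base ( [Ty [Pr [Base int]]] )]] × [Base int]] -> [Ty [Pr [Pr [Base str]] × [Base int]]]]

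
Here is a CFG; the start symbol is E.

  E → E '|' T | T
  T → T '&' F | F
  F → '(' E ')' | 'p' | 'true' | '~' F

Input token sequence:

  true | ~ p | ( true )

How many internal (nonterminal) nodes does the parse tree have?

13

[E [E [E [T [F true]]] | [T [F ~ [F p]]]] | [T [F ( [E [T [F true]]] )]]]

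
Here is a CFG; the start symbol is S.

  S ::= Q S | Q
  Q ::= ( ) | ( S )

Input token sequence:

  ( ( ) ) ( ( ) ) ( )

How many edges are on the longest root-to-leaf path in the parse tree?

5

[S [Q ( [S [Q ( )]] )] [S [Q ( [S [Q ( )]] )] [S [Q ( )]]]]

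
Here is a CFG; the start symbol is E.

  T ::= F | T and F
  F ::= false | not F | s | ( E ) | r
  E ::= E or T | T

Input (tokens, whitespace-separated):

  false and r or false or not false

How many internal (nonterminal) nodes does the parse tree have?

12

[E [E [E [T [T [F false]] and [F r]]] or [T [F false]]] or [T [F not [F false]]]]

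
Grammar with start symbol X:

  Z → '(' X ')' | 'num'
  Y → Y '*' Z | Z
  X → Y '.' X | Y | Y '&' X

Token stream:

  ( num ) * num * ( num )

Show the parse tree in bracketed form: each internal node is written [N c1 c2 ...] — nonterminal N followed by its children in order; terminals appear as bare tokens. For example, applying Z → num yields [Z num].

X
Y
Y * Z
Y * Z * Z
Z * Z * Z
( X ) * Z * Z
( Y ) * Z * Z
( Z ) * Z * Z
( num ) * Z * Z
( num ) * num * Z
( num ) * num * ( X )
( num ) * num * ( Y )
( num ) * num * ( Z )
( num ) * num * ( num )

[X [Y [Y [Y [Z ( [X [Y [Z num]]] )]] * [Z num]] * [Z ( [X [Y [Z num]]] )]]]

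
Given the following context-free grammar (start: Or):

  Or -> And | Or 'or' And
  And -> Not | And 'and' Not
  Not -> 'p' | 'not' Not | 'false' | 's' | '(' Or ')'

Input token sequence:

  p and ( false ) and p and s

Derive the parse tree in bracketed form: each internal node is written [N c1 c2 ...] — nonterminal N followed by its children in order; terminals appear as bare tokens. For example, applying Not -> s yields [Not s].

[Or [And [And [And [And [Not p]] and [Not ( [Or [And [Not false]]] )]] and [Not p]] and [Not s]]]

Or
And
And and Not
And and Not and Not
And and Not and Not and Not
Not and Not and Not and Not
p and Not and Not and Not
p and ( Or ) and Not and Not
p and ( And ) and Not and Not
p and ( Not ) and Not and Not
p and ( false ) and Not and Not
p and ( false ) and p and Not
p and ( false ) and p and s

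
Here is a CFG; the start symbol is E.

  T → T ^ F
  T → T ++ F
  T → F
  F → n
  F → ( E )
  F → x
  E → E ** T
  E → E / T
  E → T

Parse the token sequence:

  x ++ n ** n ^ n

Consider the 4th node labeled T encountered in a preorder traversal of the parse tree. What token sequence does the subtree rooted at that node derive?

[E [E [T [T [F x]] ++ [F n]]] ** [T [T [F n]] ^ [F n]]]

n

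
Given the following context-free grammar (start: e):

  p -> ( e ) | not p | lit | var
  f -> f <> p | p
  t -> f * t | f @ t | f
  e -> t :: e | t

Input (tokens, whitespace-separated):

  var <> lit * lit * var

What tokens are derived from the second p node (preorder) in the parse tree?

lit

[e [t [f [f [p var]] <> [p lit]] * [t [f [p lit]] * [t [f [p var]]]]]]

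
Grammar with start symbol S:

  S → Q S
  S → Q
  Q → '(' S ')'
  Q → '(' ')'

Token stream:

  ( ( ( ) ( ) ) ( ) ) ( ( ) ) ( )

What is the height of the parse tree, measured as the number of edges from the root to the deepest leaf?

7

[S [Q ( [S [Q ( [S [Q ( )] [S [Q ( )]]] )] [S [Q ( )]]] )] [S [Q ( [S [Q ( )]] )] [S [Q ( )]]]]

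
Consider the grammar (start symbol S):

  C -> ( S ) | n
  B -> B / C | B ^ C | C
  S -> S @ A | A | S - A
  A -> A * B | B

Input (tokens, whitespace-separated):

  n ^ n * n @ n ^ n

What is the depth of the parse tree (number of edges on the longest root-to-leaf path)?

[S [S [A [A [B [B [C n]] ^ [C n]]] * [B [C n]]]] @ [A [B [B [C n]] ^ [C n]]]]

7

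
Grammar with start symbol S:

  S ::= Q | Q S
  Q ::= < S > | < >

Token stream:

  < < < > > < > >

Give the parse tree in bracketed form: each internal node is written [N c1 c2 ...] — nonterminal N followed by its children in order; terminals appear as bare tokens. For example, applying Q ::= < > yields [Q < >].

[S [Q < [S [Q < [S [Q < >]] >] [S [Q < >]]] >]]

S
Q
< S >
< Q S >
< < S > S >
< < Q > S >
< < < > > S >
< < < > > Q >
< < < > > < > >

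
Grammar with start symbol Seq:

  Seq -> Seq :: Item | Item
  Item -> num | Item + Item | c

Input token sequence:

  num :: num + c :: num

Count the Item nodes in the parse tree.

[Seq [Seq [Seq [Item num]] :: [Item [Item num] + [Item c]]] :: [Item num]]

5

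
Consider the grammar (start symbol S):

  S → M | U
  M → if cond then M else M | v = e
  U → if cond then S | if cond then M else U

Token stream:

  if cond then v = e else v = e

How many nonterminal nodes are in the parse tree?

[S [M if cond then [M v = e] else [M v = e]]]

4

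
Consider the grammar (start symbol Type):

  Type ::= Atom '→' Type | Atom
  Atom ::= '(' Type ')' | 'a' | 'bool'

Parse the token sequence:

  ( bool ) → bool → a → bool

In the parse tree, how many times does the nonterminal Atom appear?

5

[Type [Atom ( [Type [Atom bool]] )] → [Type [Atom bool] → [Type [Atom a] → [Type [Atom bool]]]]]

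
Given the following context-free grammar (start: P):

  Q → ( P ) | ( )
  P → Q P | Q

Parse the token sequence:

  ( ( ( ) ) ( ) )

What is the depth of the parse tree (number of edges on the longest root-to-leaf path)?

6

[P [Q ( [P [Q ( [P [Q ( )]] )] [P [Q ( )]]] )]]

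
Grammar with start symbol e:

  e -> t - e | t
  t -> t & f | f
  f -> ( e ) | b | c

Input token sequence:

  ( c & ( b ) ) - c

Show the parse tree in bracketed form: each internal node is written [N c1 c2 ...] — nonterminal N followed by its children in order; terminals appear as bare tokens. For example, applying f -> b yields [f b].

e
t - e
f - e
( e ) - e
( t ) - e
( t & f ) - e
( f & f ) - e
( c & f ) - e
( c & ( e ) ) - e
( c & ( t ) ) - e
( c & ( f ) ) - e
( c & ( b ) ) - e
( c & ( b ) ) - t
( c & ( b ) ) - f
( c & ( b ) ) - c

[e [t [f ( [e [t [t [f c]] & [f ( [e [t [f b]]] )]]] )]] - [e [t [f c]]]]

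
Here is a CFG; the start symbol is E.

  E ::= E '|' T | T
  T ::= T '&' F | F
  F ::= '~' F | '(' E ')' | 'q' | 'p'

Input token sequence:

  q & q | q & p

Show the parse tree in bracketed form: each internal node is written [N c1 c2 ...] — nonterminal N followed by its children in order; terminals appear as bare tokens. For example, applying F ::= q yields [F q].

E
E | T
T | T
T & F | T
F & F | T
q & F | T
q & q | T
q & q | T & F
q & q | F & F
q & q | q & F
q & q | q & p

[E [E [T [T [F q]] & [F q]]] | [T [T [F q]] & [F p]]]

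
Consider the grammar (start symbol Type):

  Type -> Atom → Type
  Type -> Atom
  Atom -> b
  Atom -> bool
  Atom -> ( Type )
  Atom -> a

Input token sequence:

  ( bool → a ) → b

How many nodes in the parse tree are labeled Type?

[Type [Atom ( [Type [Atom bool] → [Type [Atom a]]] )] → [Type [Atom b]]]

4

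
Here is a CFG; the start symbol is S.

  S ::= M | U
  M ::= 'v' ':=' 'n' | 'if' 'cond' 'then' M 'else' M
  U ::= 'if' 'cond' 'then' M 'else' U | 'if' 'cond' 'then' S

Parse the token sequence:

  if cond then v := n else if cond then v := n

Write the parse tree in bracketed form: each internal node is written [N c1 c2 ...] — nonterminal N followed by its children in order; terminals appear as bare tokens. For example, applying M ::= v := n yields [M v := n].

S
U
if cond then M else U
if cond then v := n else U
if cond then v := n else if cond then S
if cond then v := n else if cond then M
if cond then v := n else if cond then v := n

[S [U if cond then [M v := n] else [U if cond then [S [M v := n]]]]]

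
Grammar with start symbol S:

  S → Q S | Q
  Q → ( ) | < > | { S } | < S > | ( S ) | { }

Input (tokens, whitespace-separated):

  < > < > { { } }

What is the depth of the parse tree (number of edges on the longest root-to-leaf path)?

6

[S [Q < >] [S [Q < >] [S [Q { [S [Q { }]] }]]]]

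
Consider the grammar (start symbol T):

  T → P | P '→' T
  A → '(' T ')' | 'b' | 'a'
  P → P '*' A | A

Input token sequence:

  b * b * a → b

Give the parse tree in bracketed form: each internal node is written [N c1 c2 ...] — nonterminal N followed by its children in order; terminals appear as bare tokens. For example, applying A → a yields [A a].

T
P → T
P * A → T
P * A * A → T
A * A * A → T
b * A * A → T
b * b * A → T
b * b * a → T
b * b * a → P
b * b * a → A
b * b * a → b

[T [P [P [P [A b]] * [A b]] * [A a]] → [T [P [A b]]]]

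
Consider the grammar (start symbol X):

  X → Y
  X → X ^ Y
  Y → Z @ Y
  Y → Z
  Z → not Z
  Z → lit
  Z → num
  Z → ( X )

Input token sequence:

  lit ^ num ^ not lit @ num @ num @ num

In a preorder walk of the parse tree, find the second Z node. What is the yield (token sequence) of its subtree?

[X [X [X [Y [Z lit]]] ^ [Y [Z num]]] ^ [Y [Z not [Z lit]] @ [Y [Z num] @ [Y [Z num] @ [Y [Z num]]]]]]

num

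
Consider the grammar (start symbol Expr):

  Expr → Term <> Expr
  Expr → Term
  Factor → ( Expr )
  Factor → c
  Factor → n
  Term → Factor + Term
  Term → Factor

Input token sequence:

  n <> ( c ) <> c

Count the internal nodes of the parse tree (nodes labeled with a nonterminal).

[Expr [Term [Factor n]] <> [Expr [Term [Factor ( [Expr [Term [Factor c]]] )]] <> [Expr [Term [Factor c]]]]]

12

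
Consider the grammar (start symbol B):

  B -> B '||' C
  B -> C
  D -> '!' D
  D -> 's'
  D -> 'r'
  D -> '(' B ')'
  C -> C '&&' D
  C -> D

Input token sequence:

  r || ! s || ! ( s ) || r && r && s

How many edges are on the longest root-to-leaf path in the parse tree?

[B [B [B [B [C [D r]]] || [C [D ! [D s]]]] || [C [D ! [D ( [B [C [D s]]] )]]]] || [C [C [C [D r]] && [D r]] && [D s]]]

8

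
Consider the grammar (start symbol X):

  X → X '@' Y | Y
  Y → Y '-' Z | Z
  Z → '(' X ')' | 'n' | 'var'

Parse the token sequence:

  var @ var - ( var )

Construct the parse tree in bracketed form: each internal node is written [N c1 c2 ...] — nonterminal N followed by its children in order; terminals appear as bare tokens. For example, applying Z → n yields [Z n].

[X [X [Y [Z var]]] @ [Y [Y [Z var]] - [Z ( [X [Y [Z var]]] )]]]

X
X @ Y
Y @ Y
Z @ Y
var @ Y
var @ Y - Z
var @ Z - Z
var @ var - Z
var @ var - ( X )
var @ var - ( Y )
var @ var - ( Z )
var @ var - ( var )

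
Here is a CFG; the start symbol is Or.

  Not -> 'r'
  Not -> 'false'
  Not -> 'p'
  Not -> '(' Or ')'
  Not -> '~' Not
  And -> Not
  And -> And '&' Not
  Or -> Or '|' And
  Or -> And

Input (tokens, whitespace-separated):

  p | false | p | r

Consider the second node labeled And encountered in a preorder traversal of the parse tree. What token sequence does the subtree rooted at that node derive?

false

[Or [Or [Or [Or [And [Not p]]] | [And [Not false]]] | [And [Not p]]] | [And [Not r]]]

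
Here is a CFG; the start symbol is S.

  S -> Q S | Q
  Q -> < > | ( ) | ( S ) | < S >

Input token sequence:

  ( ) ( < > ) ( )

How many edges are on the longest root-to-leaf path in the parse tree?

5

[S [Q ( )] [S [Q ( [S [Q < >]] )] [S [Q ( )]]]]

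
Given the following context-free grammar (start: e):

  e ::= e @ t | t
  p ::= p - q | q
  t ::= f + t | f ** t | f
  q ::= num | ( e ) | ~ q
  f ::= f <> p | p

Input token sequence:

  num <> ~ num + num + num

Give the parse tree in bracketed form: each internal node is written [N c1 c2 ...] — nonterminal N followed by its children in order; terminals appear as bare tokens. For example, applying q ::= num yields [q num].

[e [t [f [f [p [q num]]] <> [p [q ~ [q num]]]] + [t [f [p [q num]]] + [t [f [p [q num]]]]]]]

e
t
f + t
f <> p + t
p <> p + t
q <> p + t
num <> p + t
num <> q + t
num <> ~ q + t
num <> ~ num + t
num <> ~ num + f + t
num <> ~ num + p + t
num <> ~ num + q + t
num <> ~ num + num + t
num <> ~ num + num + f
num <> ~ num + num + p
num <> ~ num + num + q
num <> ~ num + num + num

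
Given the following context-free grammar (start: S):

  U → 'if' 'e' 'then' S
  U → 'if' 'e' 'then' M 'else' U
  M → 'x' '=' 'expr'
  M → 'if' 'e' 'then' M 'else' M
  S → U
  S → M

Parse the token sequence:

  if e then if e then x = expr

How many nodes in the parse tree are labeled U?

[S [U if e then [S [U if e then [S [M x = expr]]]]]]

2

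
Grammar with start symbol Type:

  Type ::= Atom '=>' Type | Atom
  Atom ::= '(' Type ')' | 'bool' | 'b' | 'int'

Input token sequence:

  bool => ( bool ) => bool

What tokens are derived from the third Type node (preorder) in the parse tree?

bool

[Type [Atom bool] => [Type [Atom ( [Type [Atom bool]] )] => [Type [Atom bool]]]]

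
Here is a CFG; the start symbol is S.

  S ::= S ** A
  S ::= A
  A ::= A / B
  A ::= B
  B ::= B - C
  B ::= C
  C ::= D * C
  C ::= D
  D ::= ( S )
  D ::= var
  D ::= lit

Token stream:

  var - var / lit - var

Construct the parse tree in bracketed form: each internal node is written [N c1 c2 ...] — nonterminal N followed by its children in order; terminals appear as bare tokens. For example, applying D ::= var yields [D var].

[S [A [A [B [B [C [D var]]] - [C [D var]]]] / [B [B [C [D lit]]] - [C [D var]]]]]

S
A
A / B
B / B
B - C / B
C - C / B
D - C / B
var - C / B
var - D / B
var - var / B
var - var / B - C
var - var / C - C
var - var / D - C
var - var / lit - C
var - var / lit - D
var - var / lit - var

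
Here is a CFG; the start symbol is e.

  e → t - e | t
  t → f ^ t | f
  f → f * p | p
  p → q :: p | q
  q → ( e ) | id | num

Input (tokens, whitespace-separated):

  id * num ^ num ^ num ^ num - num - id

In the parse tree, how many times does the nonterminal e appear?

[e [t [f [f [p [q id]]] * [p [q num]]] ^ [t [f [p [q num]]] ^ [t [f [p [q num]]] ^ [t [f [p [q num]]]]]]] - [e [t [f [p [q num]]]] - [e [t [f [p [q id]]]]]]]

3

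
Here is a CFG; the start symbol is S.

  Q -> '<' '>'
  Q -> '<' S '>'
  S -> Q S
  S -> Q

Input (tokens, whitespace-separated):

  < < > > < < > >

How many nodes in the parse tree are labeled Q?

4

[S [Q < [S [Q < >]] >] [S [Q < [S [Q < >]] >]]]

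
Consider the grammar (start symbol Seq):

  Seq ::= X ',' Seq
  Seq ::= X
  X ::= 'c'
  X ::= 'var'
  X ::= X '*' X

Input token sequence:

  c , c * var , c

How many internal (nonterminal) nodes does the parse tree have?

8

[Seq [X c] , [Seq [X [X c] * [X var]] , [Seq [X c]]]]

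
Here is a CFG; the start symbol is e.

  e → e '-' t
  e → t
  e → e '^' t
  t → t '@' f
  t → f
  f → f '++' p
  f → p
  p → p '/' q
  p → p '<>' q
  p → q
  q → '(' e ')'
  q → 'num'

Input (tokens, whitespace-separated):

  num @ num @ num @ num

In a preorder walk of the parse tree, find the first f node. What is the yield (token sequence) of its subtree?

num

[e [t [t [t [t [f [p [q num]]]] @ [f [p [q num]]]] @ [f [p [q num]]]] @ [f [p [q num]]]]]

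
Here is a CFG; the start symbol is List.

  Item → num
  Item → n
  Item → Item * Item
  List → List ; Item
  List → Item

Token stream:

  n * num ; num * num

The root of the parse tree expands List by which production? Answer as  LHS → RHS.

[List [List [Item [Item n] * [Item num]]] ; [Item [Item num] * [Item num]]]

List → List ; Item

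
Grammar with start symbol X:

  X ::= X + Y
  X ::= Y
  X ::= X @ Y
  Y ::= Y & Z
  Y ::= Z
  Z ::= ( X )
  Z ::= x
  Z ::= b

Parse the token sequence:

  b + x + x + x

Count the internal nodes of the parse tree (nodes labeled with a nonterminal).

12

[X [X [X [X [Y [Z b]]] + [Y [Z x]]] + [Y [Z x]]] + [Y [Z x]]]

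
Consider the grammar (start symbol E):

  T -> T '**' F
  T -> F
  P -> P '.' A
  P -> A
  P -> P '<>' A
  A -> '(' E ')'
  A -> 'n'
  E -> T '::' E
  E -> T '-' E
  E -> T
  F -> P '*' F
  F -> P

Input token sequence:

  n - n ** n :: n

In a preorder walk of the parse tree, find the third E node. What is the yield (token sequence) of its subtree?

n

[E [T [F [P [A n]]]] - [E [T [T [F [P [A n]]]] ** [F [P [A n]]]] :: [E [T [F [P [A n]]]]]]]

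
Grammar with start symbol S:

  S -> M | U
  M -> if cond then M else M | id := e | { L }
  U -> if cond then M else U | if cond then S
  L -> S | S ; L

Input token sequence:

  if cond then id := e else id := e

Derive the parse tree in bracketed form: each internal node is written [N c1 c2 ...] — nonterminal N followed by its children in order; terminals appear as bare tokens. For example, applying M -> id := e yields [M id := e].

S
M
if cond then M else M
if cond then id := e else M
if cond then id := e else id := e

[S [M if cond then [M id := e] else [M id := e]]]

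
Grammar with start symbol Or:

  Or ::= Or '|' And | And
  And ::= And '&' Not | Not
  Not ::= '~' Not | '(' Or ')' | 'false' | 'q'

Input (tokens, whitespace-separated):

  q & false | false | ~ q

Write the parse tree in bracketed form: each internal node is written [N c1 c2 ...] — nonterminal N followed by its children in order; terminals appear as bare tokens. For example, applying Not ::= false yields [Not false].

Or
Or | And
Or | And | And
And | And | And
And & Not | And | And
Not & Not | And | And
q & Not | And | And
q & false | And | And
q & false | Not | And
q & false | false | And
q & false | false | Not
q & false | false | ~ Not
q & false | false | ~ q

[Or [Or [Or [And [And [Not q]] & [Not false]]] | [And [Not false]]] | [And [Not ~ [Not q]]]]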